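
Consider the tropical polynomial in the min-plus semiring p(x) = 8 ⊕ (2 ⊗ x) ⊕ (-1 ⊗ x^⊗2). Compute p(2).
p(2) = 3

A tropical monomial a ⊗ x^⊗i evaluates to a + i · x. Evaluating each term at x = 2:
  Term 0 contributes 8 + 0 · 2 = 8
  Term 1 contributes 2 + 1 · 2 = 4
  Term 2 contributes -1 + 2 · 2 = 3
p(2) = ⊕ of these = min[8, 4, 3] = 3.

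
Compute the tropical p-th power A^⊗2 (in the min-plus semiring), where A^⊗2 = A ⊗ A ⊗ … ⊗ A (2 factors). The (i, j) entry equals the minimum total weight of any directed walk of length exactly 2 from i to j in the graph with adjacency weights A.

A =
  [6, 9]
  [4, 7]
A^⊗2 =
  [12, 15]
  [10, 13]

Each entry (A^⊗2)_ij equals the minimum over all length-2 walks i = v_0 → v_1 → … → v_2 = j of Σ_t A[v_t][v_{t+1}]. For example, for (i, j) = (0, 1) we minimise over 2 possible intermediate vertex sequences; the minimum is 15, attained along the walk 0 → 0 → 1.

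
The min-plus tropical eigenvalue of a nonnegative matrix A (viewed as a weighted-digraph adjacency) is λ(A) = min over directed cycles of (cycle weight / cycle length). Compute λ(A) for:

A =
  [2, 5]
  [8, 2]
λ(A) = 2

Enumerate directed cycles and compute their means (weight / length). Sample:
  cycle 0 → 0: weight = 2, length = 1, mean = 2/1 ≈ 2.000
  cycle 1 → 1: weight = 2, length = 1, mean = 2/1 ≈ 2.000
  cycle 0 → 1 → 0: weight = 13, length = 2, mean = 13/2 ≈ 6.500
  cycle 1 → 0 → 1: weight = 13, length = 2, mean = 13/2 ≈ 6.500
Minimum mean = 2.000, attained e.g. along the cycle 0 → 0 with weight 2 and length 1. So λ(A) = 2/1 = 2.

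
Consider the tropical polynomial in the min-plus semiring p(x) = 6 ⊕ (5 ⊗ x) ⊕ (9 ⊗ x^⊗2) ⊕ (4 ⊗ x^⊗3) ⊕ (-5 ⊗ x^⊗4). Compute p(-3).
p(-3) = -17

A tropical monomial a ⊗ x^⊗i evaluates to a + i · x. Evaluating each term at x = -3:
  Term 0 contributes 6 + 0 · -3 = 6
  Term 1 contributes 5 + 1 · -3 = 2
  Term 2 contributes 9 + 2 · -3 = 3
  Term 3 contributes 4 + 3 · -3 = -5
  Term 4 contributes -5 + 4 · -3 = -17
p(-3) = ⊕ of these = min[6, 2, 3, -5, -17] = -17.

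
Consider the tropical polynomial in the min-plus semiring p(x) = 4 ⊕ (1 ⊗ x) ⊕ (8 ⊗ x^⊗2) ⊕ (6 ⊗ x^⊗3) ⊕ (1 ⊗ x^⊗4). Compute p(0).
p(0) = 1

A tropical monomial a ⊗ x^⊗i evaluates to a + i · x. Evaluating each term at x = 0:
  Term 0 contributes 4 + 0 · 0 = 4
  Term 1 contributes 1 + 1 · 0 = 1
  Term 2 contributes 8 + 2 · 0 = 8
  Term 3 contributes 6 + 3 · 0 = 6
  Term 4 contributes 1 + 4 · 0 = 1
p(0) = ⊕ of these = min[4, 1, 8, 6, 1] = 1.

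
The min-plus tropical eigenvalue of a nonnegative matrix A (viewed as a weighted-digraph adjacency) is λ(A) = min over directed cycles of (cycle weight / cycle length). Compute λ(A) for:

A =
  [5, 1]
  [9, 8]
λ(A) = 5

Enumerate directed cycles and compute their means (weight / length). Sample:
  cycle 0 → 0: weight = 5, length = 1, mean = 5/1 ≈ 5.000
  cycle 1 → 1: weight = 8, length = 1, mean = 8/1 ≈ 8.000
  cycle 0 → 1 → 0: weight = 10, length = 2, mean = 10/2 ≈ 5.000
  cycle 1 → 0 → 1: weight = 10, length = 2, mean = 10/2 ≈ 5.000
Minimum mean = 5.000, attained e.g. along the cycle 0 → 0 with weight 5 and length 1. So λ(A) = 5/1 = 5.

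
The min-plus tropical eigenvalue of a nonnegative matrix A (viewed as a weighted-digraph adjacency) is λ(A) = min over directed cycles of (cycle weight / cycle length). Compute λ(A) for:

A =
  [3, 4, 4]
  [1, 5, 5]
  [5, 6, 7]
λ(A) = 5/2

Enumerate directed cycles and compute their means (weight / length). Sample:
  cycle 0 → 0: weight = 3, length = 1, mean = 3/1 ≈ 3.000
  cycle 1 → 1: weight = 5, length = 1, mean = 5/1 ≈ 5.000
  cycle 2 → 2: weight = 7, length = 1, mean = 7/1 ≈ 7.000
  cycle 0 → 1 → 0: weight = 5, length = 2, mean = 5/2 ≈ 2.500
  cycle 0 → 2 → 0: weight = 9, length = 2, mean = 9/2 ≈ 4.500
  cycle 1 → 0 → 1: weight = 5, length = 2, mean = 5/2 ≈ 2.500
Minimum mean = 2.500, attained e.g. along the cycle 0 → 1 → 0 with weight 5 and length 2. So λ(A) = 5/2 = 5/2.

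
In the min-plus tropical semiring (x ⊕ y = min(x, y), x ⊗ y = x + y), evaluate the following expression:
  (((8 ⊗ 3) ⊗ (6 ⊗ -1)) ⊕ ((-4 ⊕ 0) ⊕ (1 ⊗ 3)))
(((8 ⊗ 3) ⊗ (6 ⊗ -1)) ⊕ ((-4 ⊕ 0) ⊕ (1 ⊗ 3))) = -4

Expand innermost to outermost. Recall ⊕ takes the minimum of its arguments and ⊗ takes their sum. Working out the expression (((8 ⊗ 3) ⊗ (6 ⊗ -1)) ⊕ ((-4 ⊕ 0) ⊕ (1 ⊗ 3))) gives -4.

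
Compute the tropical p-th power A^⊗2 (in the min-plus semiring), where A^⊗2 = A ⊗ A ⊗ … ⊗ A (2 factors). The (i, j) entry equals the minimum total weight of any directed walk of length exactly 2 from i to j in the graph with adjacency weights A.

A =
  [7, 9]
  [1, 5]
A^⊗2 =
  [10, 14]
  [6, 10]

Each entry (A^⊗2)_ij equals the minimum over all length-2 walks i = v_0 → v_1 → … → v_2 = j of Σ_t A[v_t][v_{t+1}]. For example, for (i, j) = (0, 1) we minimise over 2 possible intermediate vertex sequences; the minimum is 14, attained along the walk 0 → 1 → 1.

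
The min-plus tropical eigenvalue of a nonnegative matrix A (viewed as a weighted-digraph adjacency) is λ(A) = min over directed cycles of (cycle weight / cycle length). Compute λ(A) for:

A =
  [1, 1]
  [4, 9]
λ(A) = 1

Enumerate directed cycles and compute their means (weight / length). Sample:
  cycle 0 → 0: weight = 1, length = 1, mean = 1/1 ≈ 1.000
  cycle 1 → 1: weight = 9, length = 1, mean = 9/1 ≈ 9.000
  cycle 0 → 1 → 0: weight = 5, length = 2, mean = 5/2 ≈ 2.500
  cycle 1 → 0 → 1: weight = 5, length = 2, mean = 5/2 ≈ 2.500
Minimum mean = 1.000, attained e.g. along the cycle 0 → 0 with weight 1 and length 1. So λ(A) = 1/1 = 1.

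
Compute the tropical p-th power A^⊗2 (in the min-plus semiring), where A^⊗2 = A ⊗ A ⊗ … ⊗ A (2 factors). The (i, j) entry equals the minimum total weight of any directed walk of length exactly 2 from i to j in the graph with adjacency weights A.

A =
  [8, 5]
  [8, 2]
A^⊗2 =
  [13, 7]
  [10, 4]

Each entry (A^⊗2)_ij equals the minimum over all length-2 walks i = v_0 → v_1 → … → v_2 = j of Σ_t A[v_t][v_{t+1}]. For example, for (i, j) = (0, 1) we minimise over 2 possible intermediate vertex sequences; the minimum is 7, attained along the walk 0 → 1 → 1.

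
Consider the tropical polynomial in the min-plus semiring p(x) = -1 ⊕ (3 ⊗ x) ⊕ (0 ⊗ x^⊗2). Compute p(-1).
p(-1) = -2

A tropical monomial a ⊗ x^⊗i evaluates to a + i · x. Evaluating each term at x = -1:
  Term 0 contributes -1 + 0 · -1 = -1
  Term 1 contributes 3 + 1 · -1 = 2
  Term 2 contributes 0 + 2 · -1 = -2
p(-1) = ⊕ of these = min[-1, 2, -2] = -2.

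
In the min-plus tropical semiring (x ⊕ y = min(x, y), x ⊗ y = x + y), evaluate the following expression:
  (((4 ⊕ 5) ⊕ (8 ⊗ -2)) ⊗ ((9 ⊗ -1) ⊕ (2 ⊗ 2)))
(((4 ⊕ 5) ⊕ (8 ⊗ -2)) ⊗ ((9 ⊗ -1) ⊕ (2 ⊗ 2))) = 8

Expand innermost to outermost. Recall ⊕ takes the minimum of its arguments and ⊗ takes their sum. Working out the expression (((4 ⊕ 5) ⊕ (8 ⊗ -2)) ⊗ ((9 ⊗ -1) ⊕ (2 ⊗ 2))) gives 8.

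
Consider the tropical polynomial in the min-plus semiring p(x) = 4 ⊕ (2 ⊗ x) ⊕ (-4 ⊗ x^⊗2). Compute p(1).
p(1) = -2

A tropical monomial a ⊗ x^⊗i evaluates to a + i · x. Evaluating each term at x = 1:
  Term 0 contributes 4 + 0 · 1 = 4
  Term 1 contributes 2 + 1 · 1 = 3
  Term 2 contributes -4 + 2 · 1 = -2
p(1) = ⊕ of these = min[4, 3, -2] = -2.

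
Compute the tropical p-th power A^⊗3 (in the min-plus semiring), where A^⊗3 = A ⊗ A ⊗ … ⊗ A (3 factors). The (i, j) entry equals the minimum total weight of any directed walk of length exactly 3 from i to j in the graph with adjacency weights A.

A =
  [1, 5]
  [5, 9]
A^⊗3 =
  [3, 7]
  [7, 11]

Each entry (A^⊗3)_ij equals the minimum over all length-3 walks i = v_0 → v_1 → … → v_3 = j of Σ_t A[v_t][v_{t+1}]. For example, for (i, j) = (0, 1) we minimise over 4 possible intermediate vertex sequences; the minimum is 7, attained along the walk 0 → 0 → 0 → 1.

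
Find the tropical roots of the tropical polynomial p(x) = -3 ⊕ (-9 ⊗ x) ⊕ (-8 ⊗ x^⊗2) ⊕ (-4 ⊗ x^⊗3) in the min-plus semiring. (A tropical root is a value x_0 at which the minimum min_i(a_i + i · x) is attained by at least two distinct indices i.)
Roots: {-4, -1, 6}

Each tropical root is a break point of the lower envelope of the lines y = a_i + i · x (there are 4 lines, with slopes 0, 1, ..., 3). Only the lines that attain the minimum somewhere contribute to roots; other lines are dominated. Here the surviving (envelope) indices are i = 3, i = 2, i = 1, i = 0.
Intersections between consecutive envelope lines give the roots: for adjacent envelope indices i < j the intersection is x = (a_i − a_j) / (j − i). Reading off the sorted break points: {-4, -1, 6}.
Verification: at each break x_0, at least two indices attain the minimum of min_i(a_i + i · x_0).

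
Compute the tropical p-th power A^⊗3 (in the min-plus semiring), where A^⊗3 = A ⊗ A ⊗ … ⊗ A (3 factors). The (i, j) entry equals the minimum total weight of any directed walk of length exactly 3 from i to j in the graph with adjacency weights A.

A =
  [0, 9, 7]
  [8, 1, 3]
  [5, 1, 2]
A^⊗3 =
  [0, 8, 7]
  [8, 3, 5]
  [5, 3, 5]

Each entry (A^⊗3)_ij equals the minimum over all length-3 walks i = v_0 → v_1 → … → v_3 = j of Σ_t A[v_t][v_{t+1}]. For example, for (i, j) = (0, 2) we minimise over 9 possible intermediate vertex sequences; the minimum is 7, attained along the walk 0 → 0 → 0 → 2.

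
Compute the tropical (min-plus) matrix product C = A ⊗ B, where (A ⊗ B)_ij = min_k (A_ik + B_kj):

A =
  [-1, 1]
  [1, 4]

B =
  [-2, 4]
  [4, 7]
A ⊗ B =
  [-3, 3]
  [-1, 5]

Apply the min-plus product entry-by-entry:
  C[0][0] = min over k of (A[0][0] + B[0][0] = -1 + -2 = -3, A[0][1] + B[1][0] = 1 + 4 = 5) = -3 (attained at k = 0)
  C[0][1] = min over k of (A[0][0] + B[0][1] = -1 + 4 = 3, A[0][1] + B[1][1] = 1 + 7 = 8) = 3 (attained at k = 0)
  C[1][0] = min over k of (A[1][0] + B[0][0] = 1 + -2 = -1, A[1][1] + B[1][0] = 4 + 4 = 8) = -1 (attained at k = 0)
  C[1][1] = min over k of (A[1][0] + B[0][1] = 1 + 4 = 5, A[1][1] + B[1][1] = 4 + 7 = 11) = 5 (attained at k = 0)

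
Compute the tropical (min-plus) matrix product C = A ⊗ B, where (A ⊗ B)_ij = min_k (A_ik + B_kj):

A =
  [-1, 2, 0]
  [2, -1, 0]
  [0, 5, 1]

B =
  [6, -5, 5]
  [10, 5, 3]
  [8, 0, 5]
A ⊗ B =
  [5, -6, 4]
  [8, -3, 2]
  [6, -5, 5]

Apply the min-plus product entry-by-entry:
  C[0][0] = min over k of (A[0][0] + B[0][0] = -1 + 6 = 5, A[0][1] + B[1][0] = 2 + 10 = 12, A[0][2] + B[2][0] = 0 + 8 = 8) = 5 (attained at k = 0)
  C[0][1] = min over k of (A[0][0] + B[0][1] = -1 + -5 = -6, A[0][1] + B[1][1] = 2 + 5 = 7, A[0][2] + B[2][1] = 0 + 0 = 0) = -6 (attained at k = 0)
  C[0][2] = min over k of (A[0][0] + B[0][2] = -1 + 5 = 4, A[0][1] + B[1][2] = 2 + 3 = 5, A[0][2] + B[2][2] = 0 + 5 = 5) = 4 (attained at k = 0)
  C[1][0] = min over k of (A[1][0] + B[0][0] = 2 + 6 = 8, A[1][1] + B[1][0] = -1 + 10 = 9, A[1][2] + B[2][0] = 0 + 8 = 8) = 8 (attained at k = 0)
  C[1][1] = min over k of (A[1][0] + B[0][1] = 2 + -5 = -3, A[1][1] + B[1][1] = -1 + 5 = 4, A[1][2] + B[2][1] = 0 + 0 = 0) = -3 (attained at k = 0)
  C[1][2] = min over k of (A[1][0] + B[0][2] = 2 + 5 = 7, A[1][1] + B[1][2] = -1 + 3 = 2, A[1][2] + B[2][2] = 0 + 5 = 5) = 2 (attained at k = 1)
  C[2][0] = min over k of (A[2][0] + B[0][0] = 0 + 6 = 6, A[2][1] + B[1][0] = 5 + 10 = 15, A[2][2] + B[2][0] = 1 + 8 = 9) = 6 (attained at k = 0)
  C[2][1] = min over k of (A[2][0] + B[0][1] = 0 + -5 = -5, A[2][1] + B[1][1] = 5 + 5 = 10, A[2][2] + B[2][1] = 1 + 0 = 1) = -5 (attained at k = 0)
  C[2][2] = min over k of (A[2][0] + B[0][2] = 0 + 5 = 5, A[2][1] + B[1][2] = 5 + 3 = 8, A[2][2] + B[2][2] = 1 + 5 = 6) = 5 (attained at k = 0)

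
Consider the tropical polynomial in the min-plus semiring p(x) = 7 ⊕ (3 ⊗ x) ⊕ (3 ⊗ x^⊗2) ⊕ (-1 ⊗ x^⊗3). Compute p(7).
p(7) = 7

A tropical monomial a ⊗ x^⊗i evaluates to a + i · x. Evaluating each term at x = 7:
  Term 0 contributes 7 + 0 · 7 = 7
  Term 1 contributes 3 + 1 · 7 = 10
  Term 2 contributes 3 + 2 · 7 = 17
  Term 3 contributes -1 + 3 · 7 = 20
p(7) = ⊕ of these = min[7, 10, 17, 20] = 7.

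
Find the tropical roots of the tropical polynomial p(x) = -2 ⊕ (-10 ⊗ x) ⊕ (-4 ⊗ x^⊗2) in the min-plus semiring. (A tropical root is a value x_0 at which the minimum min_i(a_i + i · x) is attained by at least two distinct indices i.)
Roots: {-6, 8}

Each tropical root is a break point of the lower envelope of the lines y = a_i + i · x (there are 3 lines, with slopes 0, 1, ..., 2). Only the lines that attain the minimum somewhere contribute to roots; other lines are dominated. Here the surviving (envelope) indices are i = 2, i = 1, i = 0.
Intersections between consecutive envelope lines give the roots: for adjacent envelope indices i < j the intersection is x = (a_i − a_j) / (j − i). Reading off the sorted break points: {-6, 8}.
Verification: at each break x_0, at least two indices attain the minimum of min_i(a_i + i · x_0).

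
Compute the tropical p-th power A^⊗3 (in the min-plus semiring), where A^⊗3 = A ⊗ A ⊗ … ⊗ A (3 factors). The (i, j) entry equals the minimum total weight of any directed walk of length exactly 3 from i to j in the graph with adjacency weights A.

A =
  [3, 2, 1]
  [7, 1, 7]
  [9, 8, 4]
A^⊗3 =
  [9, 4, 7]
  [9, 3, 9]
  [15, 10, 12]

Each entry (A^⊗3)_ij equals the minimum over all length-3 walks i = v_0 → v_1 → … → v_3 = j of Σ_t A[v_t][v_{t+1}]. For example, for (i, j) = (0, 2) we minimise over 9 possible intermediate vertex sequences; the minimum is 7, attained along the walk 0 → 0 → 0 → 2.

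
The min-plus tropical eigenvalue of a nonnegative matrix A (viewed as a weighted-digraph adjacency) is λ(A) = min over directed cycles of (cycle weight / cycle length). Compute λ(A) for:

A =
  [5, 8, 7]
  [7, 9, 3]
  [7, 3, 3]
λ(A) = 3

Enumerate directed cycles and compute their means (weight / length). Sample:
  cycle 0 → 0: weight = 5, length = 1, mean = 5/1 ≈ 5.000
  cycle 1 → 1: weight = 9, length = 1, mean = 9/1 ≈ 9.000
  cycle 2 → 2: weight = 3, length = 1, mean = 3/1 ≈ 3.000
  cycle 0 → 1 → 0: weight = 15, length = 2, mean = 15/2 ≈ 7.500
  cycle 0 → 2 → 0: weight = 14, length = 2, mean = 14/2 ≈ 7.000
  cycle 1 → 0 → 1: weight = 15, length = 2, mean = 15/2 ≈ 7.500
Minimum mean = 3.000, attained e.g. along the cycle 2 → 2 with weight 3 and length 1. So λ(A) = 3/1 = 3.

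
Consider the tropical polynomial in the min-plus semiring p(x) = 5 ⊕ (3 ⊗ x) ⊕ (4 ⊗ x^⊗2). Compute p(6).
p(6) = 5

A tropical monomial a ⊗ x^⊗i evaluates to a + i · x. Evaluating each term at x = 6:
  Term 0 contributes 5 + 0 · 6 = 5
  Term 1 contributes 3 + 1 · 6 = 9
  Term 2 contributes 4 + 2 · 6 = 16
p(6) = ⊕ of these = min[5, 9, 16] = 5.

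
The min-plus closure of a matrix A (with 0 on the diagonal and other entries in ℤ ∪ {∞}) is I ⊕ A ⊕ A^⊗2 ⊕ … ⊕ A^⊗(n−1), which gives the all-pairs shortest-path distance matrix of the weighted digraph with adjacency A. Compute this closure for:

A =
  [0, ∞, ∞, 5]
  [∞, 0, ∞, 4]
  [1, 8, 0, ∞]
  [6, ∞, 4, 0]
Closure =
  [0, 17, 9, 5]
  [9, 0, 8, 4]
  [1, 8, 0, 6]
  [5, 12, 4, 0]

This is the Floyd-Warshall all-pairs shortest-path computation. For each intermediate vertex k = 0, 1, …, 3, update dist[i][j] ← min(dist[i][j], dist[i][k] + dist[k][j]). The final matrix gives, for each (i, j), the minimum total weight of any directed path from i to j (possibly empty when i = j).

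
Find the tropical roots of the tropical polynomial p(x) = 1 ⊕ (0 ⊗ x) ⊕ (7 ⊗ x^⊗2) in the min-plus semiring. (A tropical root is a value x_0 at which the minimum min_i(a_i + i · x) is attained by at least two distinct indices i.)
Roots: {-7, 1}

Each tropical root is a break point of the lower envelope of the lines y = a_i + i · x (there are 3 lines, with slopes 0, 1, ..., 2). Only the lines that attain the minimum somewhere contribute to roots; other lines are dominated. Here the surviving (envelope) indices are i = 2, i = 1, i = 0.
Intersections between consecutive envelope lines give the roots: for adjacent envelope indices i < j the intersection is x = (a_i − a_j) / (j − i). Reading off the sorted break points: {-7, 1}.
Verification: at each break x_0, at least two indices attain the minimum of min_i(a_i + i · x_0).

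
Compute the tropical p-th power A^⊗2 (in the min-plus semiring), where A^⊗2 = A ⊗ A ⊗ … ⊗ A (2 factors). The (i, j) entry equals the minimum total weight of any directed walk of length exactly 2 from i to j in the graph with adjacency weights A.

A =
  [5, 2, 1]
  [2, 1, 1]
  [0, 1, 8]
A^⊗2 =
  [1, 2, 3]
  [1, 2, 2]
  [3, 2, 1]

Each entry (A^⊗2)_ij equals the minimum over all length-2 walks i = v_0 → v_1 → … → v_2 = j of Σ_t A[v_t][v_{t+1}]. For example, for (i, j) = (0, 2) we minimise over 3 possible intermediate vertex sequences; the minimum is 3, attained along the walk 0 → 1 → 2.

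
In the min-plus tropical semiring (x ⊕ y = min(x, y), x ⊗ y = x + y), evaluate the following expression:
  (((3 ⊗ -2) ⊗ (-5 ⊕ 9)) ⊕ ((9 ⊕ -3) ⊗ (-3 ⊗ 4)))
(((3 ⊗ -2) ⊗ (-5 ⊕ 9)) ⊕ ((9 ⊕ -3) ⊗ (-3 ⊗ 4))) = -4

Expand innermost to outermost. Recall ⊕ takes the minimum of its arguments and ⊗ takes their sum. Working out the expression (((3 ⊗ -2) ⊗ (-5 ⊕ 9)) ⊕ ((9 ⊕ -3) ⊗ (-3 ⊗ 4))) gives -4.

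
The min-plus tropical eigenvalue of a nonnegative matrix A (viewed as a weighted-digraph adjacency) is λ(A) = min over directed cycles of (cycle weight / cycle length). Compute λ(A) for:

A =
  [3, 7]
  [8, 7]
λ(A) = 3

Enumerate directed cycles and compute their means (weight / length). Sample:
  cycle 0 → 0: weight = 3, length = 1, mean = 3/1 ≈ 3.000
  cycle 1 → 1: weight = 7, length = 1, mean = 7/1 ≈ 7.000
  cycle 0 → 1 → 0: weight = 15, length = 2, mean = 15/2 ≈ 7.500
  cycle 1 → 0 → 1: weight = 15, length = 2, mean = 15/2 ≈ 7.500
Minimum mean = 3.000, attained e.g. along the cycle 0 → 0 with weight 3 and length 1. So λ(A) = 3/1 = 3.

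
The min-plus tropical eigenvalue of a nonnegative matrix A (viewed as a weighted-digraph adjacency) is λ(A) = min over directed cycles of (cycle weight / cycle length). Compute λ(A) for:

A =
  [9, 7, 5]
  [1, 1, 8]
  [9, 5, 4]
λ(A) = 1

Enumerate directed cycles and compute their means (weight / length). Sample:
  cycle 0 → 0: weight = 9, length = 1, mean = 9/1 ≈ 9.000
  cycle 1 → 1: weight = 1, length = 1, mean = 1/1 ≈ 1.000
  cycle 2 → 2: weight = 4, length = 1, mean = 4/1 ≈ 4.000
  cycle 0 → 1 → 0: weight = 8, length = 2, mean = 8/2 ≈ 4.000
  cycle 0 → 2 → 0: weight = 14, length = 2, mean = 14/2 ≈ 7.000
  cycle 1 → 0 → 1: weight = 8, length = 2, mean = 8/2 ≈ 4.000
Minimum mean = 1.000, attained e.g. along the cycle 1 → 1 with weight 1 and length 1. So λ(A) = 1/1 = 1.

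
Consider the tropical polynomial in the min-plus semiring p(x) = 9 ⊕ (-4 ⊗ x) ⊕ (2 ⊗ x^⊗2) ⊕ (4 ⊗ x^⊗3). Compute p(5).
p(5) = 1

A tropical monomial a ⊗ x^⊗i evaluates to a + i · x. Evaluating each term at x = 5:
  Term 0 contributes 9 + 0 · 5 = 9
  Term 1 contributes -4 + 1 · 5 = 1
  Term 2 contributes 2 + 2 · 5 = 12
  Term 3 contributes 4 + 3 · 5 = 19
p(5) = ⊕ of these = min[9, 1, 12, 19] = 1.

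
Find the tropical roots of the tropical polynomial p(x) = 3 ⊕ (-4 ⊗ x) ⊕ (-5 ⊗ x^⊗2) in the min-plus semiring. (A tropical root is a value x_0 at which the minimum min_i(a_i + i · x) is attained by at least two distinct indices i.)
Roots: {1, 7}

Each tropical root is a break point of the lower envelope of the lines y = a_i + i · x (there are 3 lines, with slopes 0, 1, ..., 2). Only the lines that attain the minimum somewhere contribute to roots; other lines are dominated. Here the surviving (envelope) indices are i = 2, i = 1, i = 0.
Intersections between consecutive envelope lines give the roots: for adjacent envelope indices i < j the intersection is x = (a_i − a_j) / (j − i). Reading off the sorted break points: {1, 7}.
Verification: at each break x_0, at least two indices attain the minimum of min_i(a_i + i · x_0).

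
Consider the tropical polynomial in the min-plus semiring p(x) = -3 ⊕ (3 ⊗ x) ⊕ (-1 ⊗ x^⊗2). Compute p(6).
p(6) = -3

A tropical monomial a ⊗ x^⊗i evaluates to a + i · x. Evaluating each term at x = 6:
  Term 0 contributes -3 + 0 · 6 = -3
  Term 1 contributes 3 + 1 · 6 = 9
  Term 2 contributes -1 + 2 · 6 = 11
p(6) = ⊕ of these = min[-3, 9, 11] = -3.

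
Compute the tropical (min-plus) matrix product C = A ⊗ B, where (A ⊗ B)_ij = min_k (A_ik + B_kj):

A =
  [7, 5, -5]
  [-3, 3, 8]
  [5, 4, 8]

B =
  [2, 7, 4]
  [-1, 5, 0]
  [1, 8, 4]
A ⊗ B =
  [-4, 3, -1]
  [-1, 4, 1]
  [3, 9, 4]

Apply the min-plus product entry-by-entry:
  C[0][0] = min over k of (A[0][0] + B[0][0] = 7 + 2 = 9, A[0][1] + B[1][0] = 5 + -1 = 4, A[0][2] + B[2][0] = -5 + 1 = -4) = -4 (attained at k = 2)
  C[0][1] = min over k of (A[0][0] + B[0][1] = 7 + 7 = 14, A[0][1] + B[1][1] = 5 + 5 = 10, A[0][2] + B[2][1] = -5 + 8 = 3) = 3 (attained at k = 2)
  C[0][2] = min over k of (A[0][0] + B[0][2] = 7 + 4 = 11, A[0][1] + B[1][2] = 5 + 0 = 5, A[0][2] + B[2][2] = -5 + 4 = -1) = -1 (attained at k = 2)
  C[1][0] = min over k of (A[1][0] + B[0][0] = -3 + 2 = -1, A[1][1] + B[1][0] = 3 + -1 = 2, A[1][2] + B[2][0] = 8 + 1 = 9) = -1 (attained at k = 0)
  C[1][1] = min over k of (A[1][0] + B[0][1] = -3 + 7 = 4, A[1][1] + B[1][1] = 3 + 5 = 8, A[1][2] + B[2][1] = 8 + 8 = 16) = 4 (attained at k = 0)
  C[1][2] = min over k of (A[1][0] + B[0][2] = -3 + 4 = 1, A[1][1] + B[1][2] = 3 + 0 = 3, A[1][2] + B[2][2] = 8 + 4 = 12) = 1 (attained at k = 0)
  C[2][0] = min over k of (A[2][0] + B[0][0] = 5 + 2 = 7, A[2][1] + B[1][0] = 4 + -1 = 3, A[2][2] + B[2][0] = 8 + 1 = 9) = 3 (attained at k = 1)
  C[2][1] = min over k of (A[2][0] + B[0][1] = 5 + 7 = 12, A[2][1] + B[1][1] = 4 + 5 = 9, A[2][2] + B[2][1] = 8 + 8 = 16) = 9 (attained at k = 1)
  C[2][2] = min over k of (A[2][0] + B[0][2] = 5 + 4 = 9, A[2][1] + B[1][2] = 4 + 0 = 4, A[2][2] + B[2][2] = 8 + 4 = 12) = 4 (attained at k = 1)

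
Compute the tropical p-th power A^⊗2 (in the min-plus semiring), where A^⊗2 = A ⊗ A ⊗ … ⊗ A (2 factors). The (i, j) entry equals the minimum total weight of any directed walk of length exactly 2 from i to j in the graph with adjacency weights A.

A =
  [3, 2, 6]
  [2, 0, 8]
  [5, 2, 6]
A^⊗2 =
  [4, 2, 9]
  [2, 0, 8]
  [4, 2, 10]

Each entry (A^⊗2)_ij equals the minimum over all length-2 walks i = v_0 → v_1 → … → v_2 = j of Σ_t A[v_t][v_{t+1}]. For example, for (i, j) = (0, 2) we minimise over 3 possible intermediate vertex sequences; the minimum is 9, attained along the walk 0 → 0 → 2.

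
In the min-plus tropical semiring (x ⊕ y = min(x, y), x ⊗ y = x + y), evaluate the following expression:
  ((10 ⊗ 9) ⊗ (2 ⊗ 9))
((10 ⊗ 9) ⊗ (2 ⊗ 9)) = 30

Expand innermost to outermost. Recall ⊕ takes the minimum of its arguments and ⊗ takes their sum. Working out the expression ((10 ⊗ 9) ⊗ (2 ⊗ 9)) gives 30.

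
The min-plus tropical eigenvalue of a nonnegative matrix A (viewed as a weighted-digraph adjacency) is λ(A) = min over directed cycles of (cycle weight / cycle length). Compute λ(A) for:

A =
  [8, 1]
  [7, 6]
λ(A) = 4

Enumerate directed cycles and compute their means (weight / length). Sample:
  cycle 0 → 0: weight = 8, length = 1, mean = 8/1 ≈ 8.000
  cycle 1 → 1: weight = 6, length = 1, mean = 6/1 ≈ 6.000
  cycle 0 → 1 → 0: weight = 8, length = 2, mean = 8/2 ≈ 4.000
  cycle 1 → 0 → 1: weight = 8, length = 2, mean = 8/2 ≈ 4.000
Minimum mean = 4.000, attained e.g. along the cycle 0 → 1 → 0 with weight 8 and length 2. So λ(A) = 8/2 = 4.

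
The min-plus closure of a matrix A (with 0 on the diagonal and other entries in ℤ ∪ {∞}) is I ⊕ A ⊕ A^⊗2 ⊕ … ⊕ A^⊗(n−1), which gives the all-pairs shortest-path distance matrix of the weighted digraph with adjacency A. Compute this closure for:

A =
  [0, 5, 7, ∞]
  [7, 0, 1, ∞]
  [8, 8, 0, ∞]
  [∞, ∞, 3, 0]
Closure =
  [0, 5, 6, ∞]
  [7, 0, 1, ∞]
  [8, 8, 0, ∞]
  [11, 11, 3, 0]

This is the Floyd-Warshall all-pairs shortest-path computation. For each intermediate vertex k = 0, 1, …, 3, update dist[i][j] ← min(dist[i][j], dist[i][k] + dist[k][j]). The final matrix gives, for each (i, j), the minimum total weight of any directed path from i to j (possibly empty when i = j).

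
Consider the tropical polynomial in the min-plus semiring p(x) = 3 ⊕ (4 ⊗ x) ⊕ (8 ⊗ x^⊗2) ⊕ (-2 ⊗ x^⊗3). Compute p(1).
p(1) = 1

A tropical monomial a ⊗ x^⊗i evaluates to a + i · x. Evaluating each term at x = 1:
  Term 0 contributes 3 + 0 · 1 = 3
  Term 1 contributes 4 + 1 · 1 = 5
  Term 2 contributes 8 + 2 · 1 = 10
  Term 3 contributes -2 + 3 · 1 = 1
p(1) = ⊕ of these = min[3, 5, 10, 1] = 1.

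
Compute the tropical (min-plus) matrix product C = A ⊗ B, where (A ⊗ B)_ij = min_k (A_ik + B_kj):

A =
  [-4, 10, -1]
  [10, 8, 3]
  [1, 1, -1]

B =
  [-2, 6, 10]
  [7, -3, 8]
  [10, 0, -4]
A ⊗ B =
  [-6, -1, -5]
  [8, 3, -1]
  [-1, -2, -5]

Apply the min-plus product entry-by-entry:
  C[0][0] = min over k of (A[0][0] + B[0][0] = -4 + -2 = -6, A[0][1] + B[1][0] = 10 + 7 = 17, A[0][2] + B[2][0] = -1 + 10 = 9) = -6 (attained at k = 0)
  C[0][1] = min over k of (A[0][0] + B[0][1] = -4 + 6 = 2, A[0][1] + B[1][1] = 10 + -3 = 7, A[0][2] + B[2][1] = -1 + 0 = -1) = -1 (attained at k = 2)
  C[0][2] = min over k of (A[0][0] + B[0][2] = -4 + 10 = 6, A[0][1] + B[1][2] = 10 + 8 = 18, A[0][2] + B[2][2] = -1 + -4 = -5) = -5 (attained at k = 2)
  C[1][0] = min over k of (A[1][0] + B[0][0] = 10 + -2 = 8, A[1][1] + B[1][0] = 8 + 7 = 15, A[1][2] + B[2][0] = 3 + 10 = 13) = 8 (attained at k = 0)
  C[1][1] = min over k of (A[1][0] + B[0][1] = 10 + 6 = 16, A[1][1] + B[1][1] = 8 + -3 = 5, A[1][2] + B[2][1] = 3 + 0 = 3) = 3 (attained at k = 2)
  C[1][2] = min over k of (A[1][0] + B[0][2] = 10 + 10 = 20, A[1][1] + B[1][2] = 8 + 8 = 16, A[1][2] + B[2][2] = 3 + -4 = -1) = -1 (attained at k = 2)
  C[2][0] = min over k of (A[2][0] + B[0][0] = 1 + -2 = -1, A[2][1] + B[1][0] = 1 + 7 = 8, A[2][2] + B[2][0] = -1 + 10 = 9) = -1 (attained at k = 0)
  C[2][1] = min over k of (A[2][0] + B[0][1] = 1 + 6 = 7, A[2][1] + B[1][1] = 1 + -3 = -2, A[2][2] + B[2][1] = -1 + 0 = -1) = -2 (attained at k = 1)
  C[2][2] = min over k of (A[2][0] + B[0][2] = 1 + 10 = 11, A[2][1] + B[1][2] = 1 + 8 = 9, A[2][2] + B[2][2] = -1 + -4 = -5) = -5 (attained at k = 2)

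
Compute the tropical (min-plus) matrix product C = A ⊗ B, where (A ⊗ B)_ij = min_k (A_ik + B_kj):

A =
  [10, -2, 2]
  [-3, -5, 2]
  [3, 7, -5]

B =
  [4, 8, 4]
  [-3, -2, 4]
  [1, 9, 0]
A ⊗ B =
  [-5, -4, 2]
  [-8, -7, -1]
  [-4, 4, -5]

Apply the min-plus product entry-by-entry:
  C[0][0] = min over k of (A[0][0] + B[0][0] = 10 + 4 = 14, A[0][1] + B[1][0] = -2 + -3 = -5, A[0][2] + B[2][0] = 2 + 1 = 3) = -5 (attained at k = 1)
  C[0][1] = min over k of (A[0][0] + B[0][1] = 10 + 8 = 18, A[0][1] + B[1][1] = -2 + -2 = -4, A[0][2] + B[2][1] = 2 + 9 = 11) = -4 (attained at k = 1)
  C[0][2] = min over k of (A[0][0] + B[0][2] = 10 + 4 = 14, A[0][1] + B[1][2] = -2 + 4 = 2, A[0][2] + B[2][2] = 2 + 0 = 2) = 2 (attained at k = 1)
  C[1][0] = min over k of (A[1][0] + B[0][0] = -3 + 4 = 1, A[1][1] + B[1][0] = -5 + -3 = -8, A[1][2] + B[2][0] = 2 + 1 = 3) = -8 (attained at k = 1)
  C[1][1] = min over k of (A[1][0] + B[0][1] = -3 + 8 = 5, A[1][1] + B[1][1] = -5 + -2 = -7, A[1][2] + B[2][1] = 2 + 9 = 11) = -7 (attained at k = 1)
  C[1][2] = min over k of (A[1][0] + B[0][2] = -3 + 4 = 1, A[1][1] + B[1][2] = -5 + 4 = -1, A[1][2] + B[2][2] = 2 + 0 = 2) = -1 (attained at k = 1)
  C[2][0] = min over k of (A[2][0] + B[0][0] = 3 + 4 = 7, A[2][1] + B[1][0] = 7 + -3 = 4, A[2][2] + B[2][0] = -5 + 1 = -4) = -4 (attained at k = 2)
  C[2][1] = min over k of (A[2][0] + B[0][1] = 3 + 8 = 11, A[2][1] + B[1][1] = 7 + -2 = 5, A[2][2] + B[2][1] = -5 + 9 = 4) = 4 (attained at k = 2)
  C[2][2] = min over k of (A[2][0] + B[0][2] = 3 + 4 = 7, A[2][1] + B[1][2] = 7 + 4 = 11, A[2][2] + B[2][2] = -5 + 0 = -5) = -5 (attained at k = 2)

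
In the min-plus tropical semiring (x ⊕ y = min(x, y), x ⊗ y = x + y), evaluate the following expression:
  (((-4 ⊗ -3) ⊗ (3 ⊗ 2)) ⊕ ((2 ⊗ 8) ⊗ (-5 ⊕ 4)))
(((-4 ⊗ -3) ⊗ (3 ⊗ 2)) ⊕ ((2 ⊗ 8) ⊗ (-5 ⊕ 4))) = -2

Expand innermost to outermost. Recall ⊕ takes the minimum of its arguments and ⊗ takes their sum. Working out the expression (((-4 ⊗ -3) ⊗ (3 ⊗ 2)) ⊕ ((2 ⊗ 8) ⊗ (-5 ⊕ 4))) gives -2.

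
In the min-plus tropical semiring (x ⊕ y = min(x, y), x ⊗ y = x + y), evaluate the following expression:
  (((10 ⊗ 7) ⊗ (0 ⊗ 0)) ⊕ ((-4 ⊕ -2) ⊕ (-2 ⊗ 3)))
(((10 ⊗ 7) ⊗ (0 ⊗ 0)) ⊕ ((-4 ⊕ -2) ⊕ (-2 ⊗ 3))) = -4

Expand innermost to outermost. Recall ⊕ takes the minimum of its arguments and ⊗ takes their sum. Working out the expression (((10 ⊗ 7) ⊗ (0 ⊗ 0)) ⊕ ((-4 ⊕ -2) ⊕ (-2 ⊗ 3))) gives -4.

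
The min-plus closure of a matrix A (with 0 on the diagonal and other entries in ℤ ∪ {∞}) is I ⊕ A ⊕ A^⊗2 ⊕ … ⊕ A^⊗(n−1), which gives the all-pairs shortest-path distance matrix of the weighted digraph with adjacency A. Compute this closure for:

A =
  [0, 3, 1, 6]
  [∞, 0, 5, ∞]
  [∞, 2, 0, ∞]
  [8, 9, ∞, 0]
Closure =
  [0, 3, 1, 6]
  [∞, 0, 5, ∞]
  [∞, 2, 0, ∞]
  [8, 9, 9, 0]

This is the Floyd-Warshall all-pairs shortest-path computation. For each intermediate vertex k = 0, 1, …, 3, update dist[i][j] ← min(dist[i][j], dist[i][k] + dist[k][j]). The final matrix gives, for each (i, j), the minimum total weight of any directed path from i to j (possibly empty when i = j).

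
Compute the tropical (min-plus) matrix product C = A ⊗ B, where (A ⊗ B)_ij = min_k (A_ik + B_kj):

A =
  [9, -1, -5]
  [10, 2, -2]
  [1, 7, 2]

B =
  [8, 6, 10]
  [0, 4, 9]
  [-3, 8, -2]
A ⊗ B =
  [-8, 3, -7]
  [-5, 6, -4]
  [-1, 7, 0]

Apply the min-plus product entry-by-entry:
  C[0][0] = min over k of (A[0][0] + B[0][0] = 9 + 8 = 17, A[0][1] + B[1][0] = -1 + 0 = -1, A[0][2] + B[2][0] = -5 + -3 = -8) = -8 (attained at k = 2)
  C[0][1] = min over k of (A[0][0] + B[0][1] = 9 + 6 = 15, A[0][1] + B[1][1] = -1 + 4 = 3, A[0][2] + B[2][1] = -5 + 8 = 3) = 3 (attained at k = 1)
  C[0][2] = min over k of (A[0][0] + B[0][2] = 9 + 10 = 19, A[0][1] + B[1][2] = -1 + 9 = 8, A[0][2] + B[2][2] = -5 + -2 = -7) = -7 (attained at k = 2)
  C[1][0] = min over k of (A[1][0] + B[0][0] = 10 + 8 = 18, A[1][1] + B[1][0] = 2 + 0 = 2, A[1][2] + B[2][0] = -2 + -3 = -5) = -5 (attained at k = 2)
  C[1][1] = min over k of (A[1][0] + B[0][1] = 10 + 6 = 16, A[1][1] + B[1][1] = 2 + 4 = 6, A[1][2] + B[2][1] = -2 + 8 = 6) = 6 (attained at k = 1)
  C[1][2] = min over k of (A[1][0] + B[0][2] = 10 + 10 = 20, A[1][1] + B[1][2] = 2 + 9 = 11, A[1][2] + B[2][2] = -2 + -2 = -4) = -4 (attained at k = 2)
  C[2][0] = min over k of (A[2][0] + B[0][0] = 1 + 8 = 9, A[2][1] + B[1][0] = 7 + 0 = 7, A[2][2] + B[2][0] = 2 + -3 = -1) = -1 (attained at k = 2)
  C[2][1] = min over k of (A[2][0] + B[0][1] = 1 + 6 = 7, A[2][1] + B[1][1] = 7 + 4 = 11, A[2][2] + B[2][1] = 2 + 8 = 10) = 7 (attained at k = 0)
  C[2][2] = min over k of (A[2][0] + B[0][2] = 1 + 10 = 11, A[2][1] + B[1][2] = 7 + 9 = 16, A[2][2] + B[2][2] = 2 + -2 = 0) = 0 (attained at k = 2)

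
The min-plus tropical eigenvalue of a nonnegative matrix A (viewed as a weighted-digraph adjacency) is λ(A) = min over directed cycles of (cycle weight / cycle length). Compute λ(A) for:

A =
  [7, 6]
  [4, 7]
λ(A) = 5

Enumerate directed cycles and compute their means (weight / length). Sample:
  cycle 0 → 0: weight = 7, length = 1, mean = 7/1 ≈ 7.000
  cycle 1 → 1: weight = 7, length = 1, mean = 7/1 ≈ 7.000
  cycle 0 → 1 → 0: weight = 10, length = 2, mean = 10/2 ≈ 5.000
  cycle 1 → 0 → 1: weight = 10, length = 2, mean = 10/2 ≈ 5.000
Minimum mean = 5.000, attained e.g. along the cycle 0 → 1 → 0 with weight 10 and length 2. So λ(A) = 10/2 = 5.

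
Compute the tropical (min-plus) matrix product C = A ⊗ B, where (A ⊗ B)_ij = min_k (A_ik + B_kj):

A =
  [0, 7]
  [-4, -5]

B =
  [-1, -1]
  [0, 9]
A ⊗ B =
  [-1, -1]
  [-5, -5]

Apply the min-plus product entry-by-entry:
  C[0][0] = min over k of (A[0][0] + B[0][0] = 0 + -1 = -1, A[0][1] + B[1][0] = 7 + 0 = 7) = -1 (attained at k = 0)
  C[0][1] = min over k of (A[0][0] + B[0][1] = 0 + -1 = -1, A[0][1] + B[1][1] = 7 + 9 = 16) = -1 (attained at k = 0)
  C[1][0] = min over k of (A[1][0] + B[0][0] = -4 + -1 = -5, A[1][1] + B[1][0] = -5 + 0 = -5) = -5 (attained at k = 0)
  C[1][1] = min over k of (A[1][0] + B[0][1] = -4 + -1 = -5, A[1][1] + B[1][1] = -5 + 9 = 4) = -5 (attained at k = 0)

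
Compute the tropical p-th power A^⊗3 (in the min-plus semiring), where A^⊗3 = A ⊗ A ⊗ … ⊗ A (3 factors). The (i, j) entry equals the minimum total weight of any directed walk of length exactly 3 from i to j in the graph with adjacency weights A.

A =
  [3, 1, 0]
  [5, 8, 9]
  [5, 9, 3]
A^⊗3 =
  [8, 6, 5]
  [10, 9, 8]
  [10, 9, 8]

Each entry (A^⊗3)_ij equals the minimum over all length-3 walks i = v_0 → v_1 → … → v_3 = j of Σ_t A[v_t][v_{t+1}]. For example, for (i, j) = (0, 2) we minimise over 9 possible intermediate vertex sequences; the minimum is 5, attained along the walk 0 → 2 → 0 → 2.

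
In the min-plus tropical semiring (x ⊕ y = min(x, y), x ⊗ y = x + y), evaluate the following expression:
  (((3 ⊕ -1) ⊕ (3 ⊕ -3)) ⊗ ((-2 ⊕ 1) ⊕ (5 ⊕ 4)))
(((3 ⊕ -1) ⊕ (3 ⊕ -3)) ⊗ ((-2 ⊕ 1) ⊕ (5 ⊕ 4))) = -5

Expand innermost to outermost. Recall ⊕ takes the minimum of its arguments and ⊗ takes their sum. Working out the expression (((3 ⊕ -1) ⊕ (3 ⊕ -3)) ⊗ ((-2 ⊕ 1) ⊕ (5 ⊕ 4))) gives -5.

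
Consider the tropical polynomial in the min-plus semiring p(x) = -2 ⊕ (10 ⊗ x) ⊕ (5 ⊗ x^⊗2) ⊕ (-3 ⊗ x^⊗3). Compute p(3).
p(3) = -2

A tropical monomial a ⊗ x^⊗i evaluates to a + i · x. Evaluating each term at x = 3:
  Term 0 contributes -2 + 0 · 3 = -2
  Term 1 contributes 10 + 1 · 3 = 13
  Term 2 contributes 5 + 2 · 3 = 11
  Term 3 contributes -3 + 3 · 3 = 6
p(3) = ⊕ of these = min[-2, 13, 11, 6] = -2.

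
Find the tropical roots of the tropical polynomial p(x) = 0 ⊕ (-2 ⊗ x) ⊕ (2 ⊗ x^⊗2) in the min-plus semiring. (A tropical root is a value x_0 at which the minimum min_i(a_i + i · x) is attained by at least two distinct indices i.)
Roots: {-4, 2}

Each tropical root is a break point of the lower envelope of the lines y = a_i + i · x (there are 3 lines, with slopes 0, 1, ..., 2). Only the lines that attain the minimum somewhere contribute to roots; other lines are dominated. Here the surviving (envelope) indices are i = 2, i = 1, i = 0.
Intersections between consecutive envelope lines give the roots: for adjacent envelope indices i < j the intersection is x = (a_i − a_j) / (j − i). Reading off the sorted break points: {-4, 2}.
Verification: at each break x_0, at least two indices attain the minimum of min_i(a_i + i · x_0).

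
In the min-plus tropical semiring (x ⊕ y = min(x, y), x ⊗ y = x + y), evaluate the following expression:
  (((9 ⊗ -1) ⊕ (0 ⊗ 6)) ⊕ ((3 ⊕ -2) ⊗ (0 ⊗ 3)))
(((9 ⊗ -1) ⊕ (0 ⊗ 6)) ⊕ ((3 ⊕ -2) ⊗ (0 ⊗ 3))) = 1

Expand innermost to outermost. Recall ⊕ takes the minimum of its arguments and ⊗ takes their sum. Working out the expression (((9 ⊗ -1) ⊕ (0 ⊗ 6)) ⊕ ((3 ⊕ -2) ⊗ (0 ⊗ 3))) gives 1.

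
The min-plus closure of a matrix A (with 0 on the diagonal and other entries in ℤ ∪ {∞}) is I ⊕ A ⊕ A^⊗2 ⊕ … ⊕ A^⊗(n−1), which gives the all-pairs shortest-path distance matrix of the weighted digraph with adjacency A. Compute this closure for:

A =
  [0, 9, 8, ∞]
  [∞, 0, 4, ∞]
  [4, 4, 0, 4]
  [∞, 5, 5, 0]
Closure =
  [0, 9, 8, 12]
  [8, 0, 4, 8]
  [4, 4, 0, 4]
  [9, 5, 5, 0]

This is the Floyd-Warshall all-pairs shortest-path computation. For each intermediate vertex k = 0, 1, …, 3, update dist[i][j] ← min(dist[i][j], dist[i][k] + dist[k][j]). The final matrix gives, for each (i, j), the minimum total weight of any directed path from i to j (possibly empty when i = j).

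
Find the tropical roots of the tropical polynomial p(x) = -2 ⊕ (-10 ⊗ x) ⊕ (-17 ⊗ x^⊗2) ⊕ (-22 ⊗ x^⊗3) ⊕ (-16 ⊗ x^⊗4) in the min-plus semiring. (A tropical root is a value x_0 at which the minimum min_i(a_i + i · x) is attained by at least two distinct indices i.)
Roots: {-6, 5, 7, 8}

Each tropical root is a break point of the lower envelope of the lines y = a_i + i · x (there are 5 lines, with slopes 0, 1, ..., 4). Only the lines that attain the minimum somewhere contribute to roots; other lines are dominated. Here the surviving (envelope) indices are i = 4, i = 3, i = 2, i = 1, i = 0.
Intersections between consecutive envelope lines give the roots: for adjacent envelope indices i < j the intersection is x = (a_i − a_j) / (j − i). Reading off the sorted break points: {-6, 5, 7, 8}.
Verification: at each break x_0, at least two indices attain the minimum of min_i(a_i + i · x_0).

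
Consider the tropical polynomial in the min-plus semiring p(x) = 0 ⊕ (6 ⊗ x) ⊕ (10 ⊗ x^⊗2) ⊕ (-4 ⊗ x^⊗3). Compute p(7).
p(7) = 0

A tropical monomial a ⊗ x^⊗i evaluates to a + i · x. Evaluating each term at x = 7:
  Term 0 contributes 0 + 0 · 7 = 0
  Term 1 contributes 6 + 1 · 7 = 13
  Term 2 contributes 10 + 2 · 7 = 24
  Term 3 contributes -4 + 3 · 7 = 17
p(7) = ⊕ of these = min[0, 13, 24, 17] = 0.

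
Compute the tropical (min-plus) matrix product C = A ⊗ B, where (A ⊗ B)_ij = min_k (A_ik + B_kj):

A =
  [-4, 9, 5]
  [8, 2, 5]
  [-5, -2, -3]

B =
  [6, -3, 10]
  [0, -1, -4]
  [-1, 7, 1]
A ⊗ B =
  [2, -7, 5]
  [2, 1, -2]
  [-4, -8, -6]

Apply the min-plus product entry-by-entry:
  C[0][0] = min over k of (A[0][0] + B[0][0] = -4 + 6 = 2, A[0][1] + B[1][0] = 9 + 0 = 9, A[0][2] + B[2][0] = 5 + -1 = 4) = 2 (attained at k = 0)
  C[0][1] = min over k of (A[0][0] + B[0][1] = -4 + -3 = -7, A[0][1] + B[1][1] = 9 + -1 = 8, A[0][2] + B[2][1] = 5 + 7 = 12) = -7 (attained at k = 0)
  C[0][2] = min over k of (A[0][0] + B[0][2] = -4 + 10 = 6, A[0][1] + B[1][2] = 9 + -4 = 5, A[0][2] + B[2][2] = 5 + 1 = 6) = 5 (attained at k = 1)
  C[1][0] = min over k of (A[1][0] + B[0][0] = 8 + 6 = 14, A[1][1] + B[1][0] = 2 + 0 = 2, A[1][2] + B[2][0] = 5 + -1 = 4) = 2 (attained at k = 1)
  C[1][1] = min over k of (A[1][0] + B[0][1] = 8 + -3 = 5, A[1][1] + B[1][1] = 2 + -1 = 1, A[1][2] + B[2][1] = 5 + 7 = 12) = 1 (attained at k = 1)
  C[1][2] = min over k of (A[1][0] + B[0][2] = 8 + 10 = 18, A[1][1] + B[1][2] = 2 + -4 = -2, A[1][2] + B[2][2] = 5 + 1 = 6) = -2 (attained at k = 1)
  C[2][0] = min over k of (A[2][0] + B[0][0] = -5 + 6 = 1, A[2][1] + B[1][0] = -2 + 0 = -2, A[2][2] + B[2][0] = -3 + -1 = -4) = -4 (attained at k = 2)
  C[2][1] = min over k of (A[2][0] + B[0][1] = -5 + -3 = -8, A[2][1] + B[1][1] = -2 + -1 = -3, A[2][2] + B[2][1] = -3 + 7 = 4) = -8 (attained at k = 0)
  C[2][2] = min over k of (A[2][0] + B[0][2] = -5 + 10 = 5, A[2][1] + B[1][2] = -2 + -4 = -6, A[2][2] + B[2][2] = -3 + 1 = -2) = -6 (attained at k = 1)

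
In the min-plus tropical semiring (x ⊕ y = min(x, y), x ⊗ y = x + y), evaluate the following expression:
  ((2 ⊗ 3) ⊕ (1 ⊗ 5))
((2 ⊗ 3) ⊕ (1 ⊗ 5)) = 5

Expand innermost to outermost. Recall ⊕ takes the minimum of its arguments and ⊗ takes their sum. Working out the expression ((2 ⊗ 3) ⊕ (1 ⊗ 5)) gives 5.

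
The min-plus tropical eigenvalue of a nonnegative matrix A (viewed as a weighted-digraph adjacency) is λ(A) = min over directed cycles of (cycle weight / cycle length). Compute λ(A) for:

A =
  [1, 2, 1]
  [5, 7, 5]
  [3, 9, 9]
λ(A) = 1

Enumerate directed cycles and compute their means (weight / length). Sample:
  cycle 0 → 0: weight = 1, length = 1, mean = 1/1 ≈ 1.000
  cycle 1 → 1: weight = 7, length = 1, mean = 7/1 ≈ 7.000
  cycle 2 → 2: weight = 9, length = 1, mean = 9/1 ≈ 9.000
  cycle 0 → 1 → 0: weight = 7, length = 2, mean = 7/2 ≈ 3.500
  cycle 0 → 2 → 0: weight = 4, length = 2, mean = 4/2 ≈ 2.000
  cycle 1 → 0 → 1: weight = 7, length = 2, mean = 7/2 ≈ 3.500
Minimum mean = 1.000, attained e.g. along the cycle 0 → 0 with weight 1 and length 1. So λ(A) = 1/1 = 1.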